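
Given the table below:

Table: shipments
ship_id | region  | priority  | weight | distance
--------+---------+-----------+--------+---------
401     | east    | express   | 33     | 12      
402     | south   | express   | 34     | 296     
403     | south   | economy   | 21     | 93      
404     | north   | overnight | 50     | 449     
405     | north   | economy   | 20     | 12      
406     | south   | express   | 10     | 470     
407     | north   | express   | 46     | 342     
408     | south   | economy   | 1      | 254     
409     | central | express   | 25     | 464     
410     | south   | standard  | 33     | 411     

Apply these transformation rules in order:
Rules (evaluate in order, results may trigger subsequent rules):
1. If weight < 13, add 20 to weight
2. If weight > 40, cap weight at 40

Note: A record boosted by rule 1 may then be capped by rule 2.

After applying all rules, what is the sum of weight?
297

Step 1: Apply rule 1 to records with weight < 13
  - 2 records get bonus of 20
  - Of these, 0 records then exceed 40 and get capped
Step 2: Apply rule 2 to records with weight > 40
  - 2 records (original) are capped
Step 3: Calculate final sum = 297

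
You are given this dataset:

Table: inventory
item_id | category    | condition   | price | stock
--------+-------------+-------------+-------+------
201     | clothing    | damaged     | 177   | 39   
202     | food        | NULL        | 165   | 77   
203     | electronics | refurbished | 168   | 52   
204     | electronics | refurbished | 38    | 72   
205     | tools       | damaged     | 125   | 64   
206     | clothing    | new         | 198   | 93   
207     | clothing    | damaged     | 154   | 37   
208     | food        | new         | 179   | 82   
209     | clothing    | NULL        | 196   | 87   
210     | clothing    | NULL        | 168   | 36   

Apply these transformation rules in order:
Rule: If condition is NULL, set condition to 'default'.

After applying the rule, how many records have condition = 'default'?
3

Step 1: Count records where condition IS NULL
Step 2: Found 3 records with NULL condition
Step 3: These records will have condition set to 'default'
Step 4: Records already having condition = 'default': 0
Step 5: Answer: 3 + 0 = 3 records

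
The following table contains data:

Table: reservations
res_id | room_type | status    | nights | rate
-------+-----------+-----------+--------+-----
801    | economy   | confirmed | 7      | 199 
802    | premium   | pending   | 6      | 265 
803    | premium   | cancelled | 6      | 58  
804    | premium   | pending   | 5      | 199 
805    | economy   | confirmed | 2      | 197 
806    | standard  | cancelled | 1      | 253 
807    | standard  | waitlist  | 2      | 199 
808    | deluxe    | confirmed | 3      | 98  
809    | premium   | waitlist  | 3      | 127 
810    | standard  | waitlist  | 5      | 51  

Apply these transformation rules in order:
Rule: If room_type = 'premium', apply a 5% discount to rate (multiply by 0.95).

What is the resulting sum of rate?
1613.55

Step 1: Records with room_type = 'premium' have total rate = 649
Step 2: Apply multiplier: 649 × 0.95 = 616.55
Step 3: Other records total: 997
Step 4: Final sum = 616.55 + 997 = 1613.55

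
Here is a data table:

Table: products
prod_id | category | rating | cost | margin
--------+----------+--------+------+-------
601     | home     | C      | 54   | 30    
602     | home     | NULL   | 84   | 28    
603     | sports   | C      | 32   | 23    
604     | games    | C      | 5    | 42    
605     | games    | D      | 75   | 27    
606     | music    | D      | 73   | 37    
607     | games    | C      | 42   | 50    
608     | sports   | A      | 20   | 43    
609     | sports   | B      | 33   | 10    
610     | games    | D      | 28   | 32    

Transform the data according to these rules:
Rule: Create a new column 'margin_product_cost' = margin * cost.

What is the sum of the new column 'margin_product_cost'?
13830

Step 1: For each record, compute margin * cost
Example calculations:
  30 * 54 = 1620
  28 * 84 = 2352
  23 * 32 = 736
  ...
Step 2: Sum all derived values
Step 3: Total = 13830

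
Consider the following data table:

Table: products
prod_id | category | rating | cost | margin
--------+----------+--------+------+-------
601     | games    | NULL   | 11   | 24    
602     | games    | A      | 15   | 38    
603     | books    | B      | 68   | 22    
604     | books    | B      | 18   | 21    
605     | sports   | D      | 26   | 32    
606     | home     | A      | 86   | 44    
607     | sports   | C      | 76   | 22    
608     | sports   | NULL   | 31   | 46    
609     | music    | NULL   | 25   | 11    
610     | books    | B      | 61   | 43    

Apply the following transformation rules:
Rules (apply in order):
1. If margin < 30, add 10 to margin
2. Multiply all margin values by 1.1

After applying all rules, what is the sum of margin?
388.3

Step 1: Apply Rule 1 - Add 10 to records with margin < 30
  - 5 records affected: 100 + (5 × 10) = 150
  - Unaffected records: 203
  - Sum after Rule 1: 353
Step 2: Apply Rule 2 - Multiply all by 1.1
  - 353 × 1.1 = 388.3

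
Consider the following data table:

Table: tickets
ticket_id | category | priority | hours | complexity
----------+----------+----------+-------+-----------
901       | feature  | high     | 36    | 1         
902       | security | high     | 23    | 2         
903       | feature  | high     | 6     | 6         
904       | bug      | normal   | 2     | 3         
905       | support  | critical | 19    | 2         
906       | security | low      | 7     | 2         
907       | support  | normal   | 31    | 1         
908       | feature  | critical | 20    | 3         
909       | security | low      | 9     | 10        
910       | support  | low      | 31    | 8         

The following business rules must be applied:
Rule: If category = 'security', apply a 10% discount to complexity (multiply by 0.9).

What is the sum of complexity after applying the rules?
36.6

Step 1: Records with category = 'security' have total complexity = 14
Step 2: Apply multiplier: 14 × 0.9 = 12.6
Step 3: Other records total: 24
Step 4: Final sum = 12.6 + 24 = 36.6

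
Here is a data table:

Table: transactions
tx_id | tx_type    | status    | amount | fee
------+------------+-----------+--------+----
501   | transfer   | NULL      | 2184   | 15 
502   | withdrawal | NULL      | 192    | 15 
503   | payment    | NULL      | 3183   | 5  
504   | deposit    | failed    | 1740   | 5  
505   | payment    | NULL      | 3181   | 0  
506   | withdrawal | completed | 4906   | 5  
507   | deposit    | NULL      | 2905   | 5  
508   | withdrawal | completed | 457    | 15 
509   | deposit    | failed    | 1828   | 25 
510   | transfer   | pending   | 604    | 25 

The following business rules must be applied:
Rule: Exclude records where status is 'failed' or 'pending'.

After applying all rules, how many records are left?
7

Step 1: Count records to exclude
  - 2 (failed) + 1 (pending) = 3 records
Step 2: Total records: 10
Step 3: Remaining = 10 - 3 = 7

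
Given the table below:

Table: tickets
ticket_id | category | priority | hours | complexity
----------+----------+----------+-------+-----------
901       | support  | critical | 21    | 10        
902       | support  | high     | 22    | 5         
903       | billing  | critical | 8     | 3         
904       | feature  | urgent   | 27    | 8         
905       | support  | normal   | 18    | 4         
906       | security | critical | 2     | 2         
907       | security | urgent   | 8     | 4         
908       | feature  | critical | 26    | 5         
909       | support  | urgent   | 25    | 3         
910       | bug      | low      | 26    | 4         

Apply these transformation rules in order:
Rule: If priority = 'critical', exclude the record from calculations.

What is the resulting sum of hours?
126

Step 1: Identify records where priority = 'critical'
Step 2: The excluded records sum to 57
Step 3: Original total hours = 183
Step 4: Remaining total = 183 - 57 = 126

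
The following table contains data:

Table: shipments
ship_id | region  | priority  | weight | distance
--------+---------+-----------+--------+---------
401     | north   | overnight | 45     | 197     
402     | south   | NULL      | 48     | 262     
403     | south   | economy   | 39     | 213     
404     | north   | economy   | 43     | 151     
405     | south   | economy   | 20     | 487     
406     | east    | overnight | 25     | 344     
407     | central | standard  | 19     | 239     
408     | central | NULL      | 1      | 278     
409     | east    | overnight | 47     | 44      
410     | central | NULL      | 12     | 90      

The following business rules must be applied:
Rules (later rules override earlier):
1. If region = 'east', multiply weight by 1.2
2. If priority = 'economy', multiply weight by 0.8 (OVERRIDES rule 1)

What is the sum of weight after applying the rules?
293.0

Step 1: Rule 2 takes priority for records with priority = 'economy'
  - 3 records: 102 × 0.8 = 81.6
Step 2: Rule 1 applies to remaining records with region = 'east'
  - 2 records: 72 × 1.2 = 86.4
Step 3: Other records unchanged: 125
Step 4: Final sum = 81.6 + 86.4 + 125 = 293.0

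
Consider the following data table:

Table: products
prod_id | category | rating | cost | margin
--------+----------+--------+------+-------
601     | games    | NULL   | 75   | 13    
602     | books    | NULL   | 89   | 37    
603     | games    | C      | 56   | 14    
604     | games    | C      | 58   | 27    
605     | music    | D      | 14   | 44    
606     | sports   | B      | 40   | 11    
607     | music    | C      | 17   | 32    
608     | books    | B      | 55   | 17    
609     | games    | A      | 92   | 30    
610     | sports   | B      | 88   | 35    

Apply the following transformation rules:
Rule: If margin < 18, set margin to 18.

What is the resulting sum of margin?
277

Step 1: 4 records have margin < 18
Step 2: These records originally summed to 55
Step 3: After setting to minimum: 4 × 18 = 72
Step 4: Unaffected records sum: 205
Step 5: Final sum = 72 + 205 = 277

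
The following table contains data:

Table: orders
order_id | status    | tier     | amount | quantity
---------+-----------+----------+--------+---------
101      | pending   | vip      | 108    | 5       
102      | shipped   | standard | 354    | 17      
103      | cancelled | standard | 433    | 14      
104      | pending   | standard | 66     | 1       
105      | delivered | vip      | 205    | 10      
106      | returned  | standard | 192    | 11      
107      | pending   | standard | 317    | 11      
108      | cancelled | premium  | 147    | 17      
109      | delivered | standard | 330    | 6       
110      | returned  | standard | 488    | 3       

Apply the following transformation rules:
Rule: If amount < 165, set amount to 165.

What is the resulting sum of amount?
2814

Step 1: 3 records have amount < 165
Step 2: These records originally summed to 321
Step 3: After setting to minimum: 3 × 165 = 495
Step 4: Unaffected records sum: 2319
Step 5: Final sum = 495 + 2319 = 2814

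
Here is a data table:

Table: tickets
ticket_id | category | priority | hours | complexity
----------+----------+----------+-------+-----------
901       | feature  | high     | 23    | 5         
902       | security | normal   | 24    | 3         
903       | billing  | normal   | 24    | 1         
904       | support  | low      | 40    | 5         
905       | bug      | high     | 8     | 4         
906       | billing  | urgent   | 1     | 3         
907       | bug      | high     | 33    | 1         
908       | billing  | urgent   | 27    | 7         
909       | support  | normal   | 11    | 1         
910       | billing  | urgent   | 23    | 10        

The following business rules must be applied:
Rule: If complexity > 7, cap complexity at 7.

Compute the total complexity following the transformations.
37

Step 1: 1 records have complexity > 7
Step 2: These records originally summed to 10
Step 3: After capping: 1 × 7 = 7
Step 4: Unaffected records sum: 30
Step 5: Final sum = 7 + 30 = 37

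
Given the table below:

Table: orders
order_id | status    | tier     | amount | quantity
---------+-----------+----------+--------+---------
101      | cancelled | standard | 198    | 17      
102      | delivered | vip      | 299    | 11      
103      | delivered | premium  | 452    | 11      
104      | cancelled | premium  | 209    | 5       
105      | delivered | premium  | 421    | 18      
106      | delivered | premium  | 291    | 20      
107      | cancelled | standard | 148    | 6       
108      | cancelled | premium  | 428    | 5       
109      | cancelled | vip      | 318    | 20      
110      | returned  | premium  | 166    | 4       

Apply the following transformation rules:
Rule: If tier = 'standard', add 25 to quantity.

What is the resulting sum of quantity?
167

Step 1: Count records where tier = 'standard': 2
Step 2: Total bonus added: 2 × 25 = 50
Step 3: Original sum of quantity: 117
Step 4: Final sum = 117 + 50 = 167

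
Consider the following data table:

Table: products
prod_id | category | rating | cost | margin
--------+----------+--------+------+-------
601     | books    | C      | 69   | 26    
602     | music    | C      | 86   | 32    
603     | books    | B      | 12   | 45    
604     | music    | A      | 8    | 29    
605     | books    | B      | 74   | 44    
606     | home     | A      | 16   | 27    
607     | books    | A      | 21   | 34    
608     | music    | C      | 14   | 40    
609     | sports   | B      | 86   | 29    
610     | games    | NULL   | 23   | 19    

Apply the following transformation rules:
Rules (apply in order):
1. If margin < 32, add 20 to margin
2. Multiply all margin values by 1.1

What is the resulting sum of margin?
467.5

Step 1: Apply Rule 1 - Add 20 to records with margin < 32
  - 5 records affected: 130 + (5 × 20) = 230
  - Unaffected records: 195
  - Sum after Rule 1: 425
Step 2: Apply Rule 2 - Multiply all by 1.1
  - 425 × 1.1 = 467.5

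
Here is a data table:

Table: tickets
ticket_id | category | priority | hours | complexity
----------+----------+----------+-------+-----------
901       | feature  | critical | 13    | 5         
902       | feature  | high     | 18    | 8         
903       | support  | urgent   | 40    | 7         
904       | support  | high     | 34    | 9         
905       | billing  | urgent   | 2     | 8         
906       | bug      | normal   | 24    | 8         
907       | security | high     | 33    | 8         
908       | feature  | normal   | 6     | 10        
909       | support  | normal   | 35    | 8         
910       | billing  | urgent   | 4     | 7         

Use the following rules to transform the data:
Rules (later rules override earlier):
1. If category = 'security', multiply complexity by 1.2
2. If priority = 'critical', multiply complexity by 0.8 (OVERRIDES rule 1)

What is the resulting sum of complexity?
78.6

Step 1: Rule 2 takes priority for records with priority = 'critical'
  - 1 records: 5 × 0.8 = 4.0
Step 2: Rule 1 applies to remaining records with category = 'security'
  - 1 records: 8 × 1.2 = 9.6
Step 3: Other records unchanged: 65
Step 4: Final sum = 4.0 + 9.6 + 65 = 78.6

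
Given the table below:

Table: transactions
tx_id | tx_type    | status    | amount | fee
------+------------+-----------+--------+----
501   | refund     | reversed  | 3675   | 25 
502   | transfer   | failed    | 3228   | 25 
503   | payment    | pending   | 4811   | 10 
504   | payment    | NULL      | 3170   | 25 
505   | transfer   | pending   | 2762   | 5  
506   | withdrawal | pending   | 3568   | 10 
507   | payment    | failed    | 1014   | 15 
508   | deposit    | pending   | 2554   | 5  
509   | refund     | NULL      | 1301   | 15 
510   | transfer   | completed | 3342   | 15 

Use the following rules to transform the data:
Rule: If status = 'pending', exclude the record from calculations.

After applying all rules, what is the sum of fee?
120

Step 1: Identify records where status = 'pending'
Step 2: The excluded records sum to 30
Step 3: Original total fee = 150
Step 4: Remaining total = 150 - 30 = 120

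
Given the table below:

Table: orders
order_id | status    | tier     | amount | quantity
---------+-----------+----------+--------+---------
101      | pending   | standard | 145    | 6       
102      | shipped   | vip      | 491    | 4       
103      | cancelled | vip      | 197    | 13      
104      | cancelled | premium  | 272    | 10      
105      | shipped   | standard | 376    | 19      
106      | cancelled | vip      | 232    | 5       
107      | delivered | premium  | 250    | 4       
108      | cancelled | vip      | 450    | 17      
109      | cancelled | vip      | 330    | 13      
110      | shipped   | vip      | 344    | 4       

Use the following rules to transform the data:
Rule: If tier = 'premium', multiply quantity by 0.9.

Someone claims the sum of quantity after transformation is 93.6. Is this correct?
Yes, the result is correct.

Step 1: Calculate the correct sum after transformation
Step 2: Apply multiplier 0.9 to records where tier = 'premium'
Step 3: Correct result = 93.6
Step 4: Claimed result = 93.6
Step 5: 93.6 = 93.6 ✓
Conclusion: The claimed result is correct.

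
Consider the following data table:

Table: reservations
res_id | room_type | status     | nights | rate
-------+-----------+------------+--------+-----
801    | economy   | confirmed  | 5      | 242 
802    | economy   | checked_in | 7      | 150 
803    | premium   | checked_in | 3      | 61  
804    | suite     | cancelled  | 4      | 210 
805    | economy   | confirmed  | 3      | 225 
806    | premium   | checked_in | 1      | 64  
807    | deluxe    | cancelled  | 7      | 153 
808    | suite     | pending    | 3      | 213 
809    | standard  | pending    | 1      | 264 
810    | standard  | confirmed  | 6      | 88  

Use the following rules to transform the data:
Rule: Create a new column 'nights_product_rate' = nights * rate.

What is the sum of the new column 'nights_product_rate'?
6524

Step 1: For each record, compute nights * rate
Example calculations:
  5 * 242 = 1210
  7 * 150 = 1050
  3 * 61 = 183
  ...
Step 2: Sum all derived values
Step 3: Total = 6524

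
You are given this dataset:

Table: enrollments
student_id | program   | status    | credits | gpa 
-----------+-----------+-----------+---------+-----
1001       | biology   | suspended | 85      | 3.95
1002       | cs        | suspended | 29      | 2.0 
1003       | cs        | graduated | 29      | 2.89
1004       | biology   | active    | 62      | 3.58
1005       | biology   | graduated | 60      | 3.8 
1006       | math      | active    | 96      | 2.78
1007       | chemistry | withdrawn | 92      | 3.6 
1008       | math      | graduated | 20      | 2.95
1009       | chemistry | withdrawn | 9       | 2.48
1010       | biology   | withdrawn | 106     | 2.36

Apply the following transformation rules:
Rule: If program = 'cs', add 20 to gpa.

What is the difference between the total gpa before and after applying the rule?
40.0

Step 1: Original sum of gpa = 30.39
Step 2: 2 records have program = 'cs'
Step 3: Each affected record changes by 20
Step 4: Total change = 2 × 20 = 40
Step 5: New sum = 30.39 + 40 = 70.39
Step 6: Difference = |70.39 - 30.39| = 40.0
        (Sum increased by 40.0)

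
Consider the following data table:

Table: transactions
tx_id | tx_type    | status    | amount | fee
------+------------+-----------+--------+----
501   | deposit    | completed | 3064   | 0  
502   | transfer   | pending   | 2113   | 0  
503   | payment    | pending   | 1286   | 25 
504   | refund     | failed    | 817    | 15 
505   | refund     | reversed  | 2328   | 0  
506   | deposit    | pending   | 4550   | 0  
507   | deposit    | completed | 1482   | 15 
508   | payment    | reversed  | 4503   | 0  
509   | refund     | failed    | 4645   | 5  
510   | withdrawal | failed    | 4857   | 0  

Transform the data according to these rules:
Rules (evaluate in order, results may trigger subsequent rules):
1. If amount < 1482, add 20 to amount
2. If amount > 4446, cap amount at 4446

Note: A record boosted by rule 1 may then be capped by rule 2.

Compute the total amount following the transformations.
28914

Step 1: Apply rule 1 to records with amount < 1482
  - 2 records get bonus of 20
  - Of these, 0 records then exceed 4446 and get capped
Step 2: Apply rule 2 to records with amount > 4446
  - 4 records (original) are capped
Step 3: Calculate final sum = 28914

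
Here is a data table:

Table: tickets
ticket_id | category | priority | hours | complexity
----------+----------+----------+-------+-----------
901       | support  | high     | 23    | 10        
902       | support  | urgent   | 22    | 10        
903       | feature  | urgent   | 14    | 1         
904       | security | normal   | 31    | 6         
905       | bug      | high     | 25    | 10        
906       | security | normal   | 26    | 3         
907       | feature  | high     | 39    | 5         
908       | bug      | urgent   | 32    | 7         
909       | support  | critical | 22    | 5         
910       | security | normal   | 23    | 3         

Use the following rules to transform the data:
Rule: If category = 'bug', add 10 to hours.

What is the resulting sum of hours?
277

Step 1: Count records where category = 'bug': 2
Step 2: Total bonus added: 2 × 10 = 20
Step 3: Original sum of hours: 257
Step 4: Final sum = 257 + 20 = 277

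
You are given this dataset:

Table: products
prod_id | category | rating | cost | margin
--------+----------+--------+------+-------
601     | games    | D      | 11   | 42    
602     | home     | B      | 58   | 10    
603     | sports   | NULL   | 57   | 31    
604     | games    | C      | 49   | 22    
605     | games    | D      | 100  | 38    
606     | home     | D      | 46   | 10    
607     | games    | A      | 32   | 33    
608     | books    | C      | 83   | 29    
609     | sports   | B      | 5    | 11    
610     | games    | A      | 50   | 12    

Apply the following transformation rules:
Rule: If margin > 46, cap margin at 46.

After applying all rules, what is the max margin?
42

Step 1: Original maximum margin = 42
Step 2: Check cap of 46 against maximum
Step 3: No records exceed the cap (max 42 <= cap 46), so no capping applies
Step 4: Maximum after transformation = 42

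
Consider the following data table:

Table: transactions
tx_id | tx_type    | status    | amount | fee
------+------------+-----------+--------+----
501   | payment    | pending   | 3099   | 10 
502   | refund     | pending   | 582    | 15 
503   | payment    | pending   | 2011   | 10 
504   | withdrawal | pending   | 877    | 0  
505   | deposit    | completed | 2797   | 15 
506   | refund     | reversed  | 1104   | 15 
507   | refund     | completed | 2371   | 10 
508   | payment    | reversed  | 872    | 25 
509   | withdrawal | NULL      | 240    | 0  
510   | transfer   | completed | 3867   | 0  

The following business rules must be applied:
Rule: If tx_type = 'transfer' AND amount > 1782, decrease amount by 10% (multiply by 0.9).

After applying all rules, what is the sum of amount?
17433.3

Step 1: Find records where tx_type = 'transfer' AND amount > 1782
Step 2: 1 records match, summing to 3867
Step 3: After multiplier: 3867 × 0.9 = 3480.3
Step 4: Unaffected records sum: 13953
Step 5: Final sum = 3480.3 + 13953 = 17433.3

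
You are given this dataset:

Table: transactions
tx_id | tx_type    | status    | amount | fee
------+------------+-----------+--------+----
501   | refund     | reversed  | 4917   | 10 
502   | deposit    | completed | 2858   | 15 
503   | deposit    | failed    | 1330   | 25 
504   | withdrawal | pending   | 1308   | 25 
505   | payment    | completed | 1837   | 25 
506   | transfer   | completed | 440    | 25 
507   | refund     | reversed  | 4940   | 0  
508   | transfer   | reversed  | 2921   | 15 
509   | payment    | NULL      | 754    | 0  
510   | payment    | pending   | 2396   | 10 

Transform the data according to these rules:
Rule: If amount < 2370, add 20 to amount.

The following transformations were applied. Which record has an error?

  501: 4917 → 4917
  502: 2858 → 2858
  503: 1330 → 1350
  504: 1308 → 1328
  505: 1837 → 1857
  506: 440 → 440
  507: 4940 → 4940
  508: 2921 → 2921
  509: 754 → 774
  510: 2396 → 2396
Record 506 has an error. The correct transformed value should be 460, not 440.

Step 1: Check each record against the rule
Step 2: Record 506 has amount = 440
Step 3: Since 440 < 2370, the bonus should have been applied
Step 4: Correct value = 460, but claimed value = 440
Conclusion: Record 506 has the error.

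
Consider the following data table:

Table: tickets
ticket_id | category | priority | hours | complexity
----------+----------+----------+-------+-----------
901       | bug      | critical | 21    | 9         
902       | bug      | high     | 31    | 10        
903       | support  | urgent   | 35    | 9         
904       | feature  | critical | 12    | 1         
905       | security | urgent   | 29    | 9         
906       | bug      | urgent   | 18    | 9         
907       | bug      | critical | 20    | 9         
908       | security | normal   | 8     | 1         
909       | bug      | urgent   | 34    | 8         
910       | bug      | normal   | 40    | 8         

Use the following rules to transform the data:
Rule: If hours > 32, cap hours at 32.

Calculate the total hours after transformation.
235

Step 1: 3 records have hours > 32
Step 2: These records originally summed to 109
Step 3: After capping: 3 × 32 = 96
Step 4: Unaffected records sum: 139
Step 5: Final sum = 96 + 139 = 235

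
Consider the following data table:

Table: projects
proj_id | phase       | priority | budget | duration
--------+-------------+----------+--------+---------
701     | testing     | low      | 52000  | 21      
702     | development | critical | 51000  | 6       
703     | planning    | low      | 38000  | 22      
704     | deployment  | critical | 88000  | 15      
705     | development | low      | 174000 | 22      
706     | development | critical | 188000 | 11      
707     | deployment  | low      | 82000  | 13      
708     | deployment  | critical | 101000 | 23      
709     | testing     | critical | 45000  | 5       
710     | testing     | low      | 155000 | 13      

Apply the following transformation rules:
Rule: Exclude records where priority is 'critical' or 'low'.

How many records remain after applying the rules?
0

Step 1: Count records to exclude
  - 5 (critical) + 5 (low) = 10 records
Step 2: Total records: 10
Step 3: Remaining = 10 - 10 = 0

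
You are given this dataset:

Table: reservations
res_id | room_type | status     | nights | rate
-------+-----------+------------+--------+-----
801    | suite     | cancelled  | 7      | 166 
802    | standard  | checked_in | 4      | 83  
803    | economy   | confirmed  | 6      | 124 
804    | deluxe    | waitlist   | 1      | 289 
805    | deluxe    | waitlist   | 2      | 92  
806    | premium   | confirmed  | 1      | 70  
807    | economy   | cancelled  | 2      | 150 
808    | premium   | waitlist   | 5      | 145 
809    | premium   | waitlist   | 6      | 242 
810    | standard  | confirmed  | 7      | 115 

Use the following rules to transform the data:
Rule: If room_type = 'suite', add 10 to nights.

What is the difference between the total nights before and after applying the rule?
10

Step 1: Original sum of nights = 41
Step 2: 1 records have room_type = 'suite'
Step 3: Each affected record changes by 10
Step 4: Total change = 1 × 10 = 10
Step 5: New sum = 41 + 10 = 51
Step 6: Difference = |51 - 41| = 10
        (Sum increased by 10)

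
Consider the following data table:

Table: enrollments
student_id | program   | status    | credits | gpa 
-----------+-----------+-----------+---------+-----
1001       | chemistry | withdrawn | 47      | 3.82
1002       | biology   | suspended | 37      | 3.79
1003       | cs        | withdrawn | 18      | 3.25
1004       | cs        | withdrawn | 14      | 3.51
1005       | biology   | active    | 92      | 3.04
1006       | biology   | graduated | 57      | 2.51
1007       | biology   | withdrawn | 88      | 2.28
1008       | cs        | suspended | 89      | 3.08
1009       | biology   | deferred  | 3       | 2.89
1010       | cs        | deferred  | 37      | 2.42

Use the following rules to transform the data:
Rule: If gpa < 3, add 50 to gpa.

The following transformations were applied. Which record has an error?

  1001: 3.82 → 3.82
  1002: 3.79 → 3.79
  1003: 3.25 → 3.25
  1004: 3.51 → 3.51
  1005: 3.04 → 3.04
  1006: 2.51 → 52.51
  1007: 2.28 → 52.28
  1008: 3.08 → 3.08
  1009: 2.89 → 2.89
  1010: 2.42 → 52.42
Record 1009 has an error. The correct transformed value should be 52.89, not 2.89.

Step 1: Check each record against the rule
Step 2: Record 1009 has gpa = 2.89
Step 3: Since 2.89 < 3, the bonus should have been applied
Step 4: Correct value = 52.89, but claimed value = 2.89
Conclusion: Record 1009 has the error.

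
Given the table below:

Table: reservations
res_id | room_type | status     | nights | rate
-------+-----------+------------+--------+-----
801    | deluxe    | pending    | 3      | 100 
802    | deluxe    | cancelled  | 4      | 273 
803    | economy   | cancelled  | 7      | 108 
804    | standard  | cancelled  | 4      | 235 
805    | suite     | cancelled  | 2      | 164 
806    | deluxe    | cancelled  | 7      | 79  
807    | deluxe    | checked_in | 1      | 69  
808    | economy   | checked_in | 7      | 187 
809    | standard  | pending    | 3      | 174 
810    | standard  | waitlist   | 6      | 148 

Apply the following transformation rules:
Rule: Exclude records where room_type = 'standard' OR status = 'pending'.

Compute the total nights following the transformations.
28

Step 1: Find records where room_type = 'standard' OR status = 'pending'
Step 2: 4 records match, summing to 16
Step 3: Original sum: 44
Step 4: Remaining sum = 44 - 16 = 28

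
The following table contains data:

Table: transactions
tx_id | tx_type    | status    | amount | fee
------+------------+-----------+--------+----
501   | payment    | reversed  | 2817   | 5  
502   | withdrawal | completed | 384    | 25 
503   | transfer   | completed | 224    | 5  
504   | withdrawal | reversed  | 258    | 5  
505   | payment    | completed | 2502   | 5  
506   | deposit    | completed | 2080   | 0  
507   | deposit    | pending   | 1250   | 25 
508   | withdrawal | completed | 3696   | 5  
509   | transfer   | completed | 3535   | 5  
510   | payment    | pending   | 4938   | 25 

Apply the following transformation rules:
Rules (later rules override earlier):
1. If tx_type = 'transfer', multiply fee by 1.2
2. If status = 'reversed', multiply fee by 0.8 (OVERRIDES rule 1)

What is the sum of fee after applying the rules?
105.0

Step 1: Rule 2 takes priority for records with status = 'reversed'
  - 2 records: 10 × 0.8 = 8.0
Step 2: Rule 1 applies to remaining records with tx_type = 'transfer'
  - 2 records: 10 × 1.2 = 12.0
Step 3: Other records unchanged: 85
Step 4: Final sum = 8.0 + 12.0 + 85 = 105.0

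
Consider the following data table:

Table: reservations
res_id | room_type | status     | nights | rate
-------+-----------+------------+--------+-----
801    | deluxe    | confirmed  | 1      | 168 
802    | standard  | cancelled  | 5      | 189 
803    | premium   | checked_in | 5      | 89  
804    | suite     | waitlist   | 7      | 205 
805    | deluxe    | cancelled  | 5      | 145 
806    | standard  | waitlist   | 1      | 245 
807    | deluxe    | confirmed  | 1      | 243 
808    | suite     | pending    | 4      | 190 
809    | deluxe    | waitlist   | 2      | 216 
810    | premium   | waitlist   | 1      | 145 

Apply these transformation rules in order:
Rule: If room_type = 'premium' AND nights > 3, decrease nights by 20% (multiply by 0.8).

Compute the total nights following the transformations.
31.0

Step 1: Find records where room_type = 'premium' AND nights > 3
Step 2: 1 records match, summing to 5
Step 3: After multiplier: 5 × 0.8 = 4.0
Step 4: Unaffected records sum: 27
Step 5: Final sum = 4.0 + 27 = 31.0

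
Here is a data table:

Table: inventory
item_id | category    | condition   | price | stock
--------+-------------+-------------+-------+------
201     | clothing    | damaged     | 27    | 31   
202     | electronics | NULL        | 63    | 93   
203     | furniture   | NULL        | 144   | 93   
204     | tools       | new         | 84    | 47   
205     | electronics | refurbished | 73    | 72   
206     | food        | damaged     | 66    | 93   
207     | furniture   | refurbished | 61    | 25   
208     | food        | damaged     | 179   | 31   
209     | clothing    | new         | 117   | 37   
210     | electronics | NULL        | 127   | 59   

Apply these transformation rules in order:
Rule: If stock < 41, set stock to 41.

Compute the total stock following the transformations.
621

Step 1: 4 records have stock < 41
Step 2: These records originally summed to 124
Step 3: After setting to minimum: 4 × 41 = 164
Step 4: Unaffected records sum: 457
Step 5: Final sum = 164 + 457 = 621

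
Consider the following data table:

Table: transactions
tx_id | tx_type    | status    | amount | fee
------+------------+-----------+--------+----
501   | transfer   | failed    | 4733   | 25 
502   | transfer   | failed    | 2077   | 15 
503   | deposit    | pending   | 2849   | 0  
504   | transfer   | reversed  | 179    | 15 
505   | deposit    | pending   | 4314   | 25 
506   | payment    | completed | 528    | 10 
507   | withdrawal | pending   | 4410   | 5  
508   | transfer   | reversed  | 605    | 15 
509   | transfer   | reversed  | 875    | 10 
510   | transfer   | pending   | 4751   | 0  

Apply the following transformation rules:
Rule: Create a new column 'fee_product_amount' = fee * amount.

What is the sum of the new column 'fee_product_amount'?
305170

Step 1: For each record, compute fee * amount
Example calculations:
  25 * 4733 = 118325
  15 * 2077 = 31155
  0 * 2849 = 0
  ...
Step 2: Sum all derived values
Step 3: Total = 305170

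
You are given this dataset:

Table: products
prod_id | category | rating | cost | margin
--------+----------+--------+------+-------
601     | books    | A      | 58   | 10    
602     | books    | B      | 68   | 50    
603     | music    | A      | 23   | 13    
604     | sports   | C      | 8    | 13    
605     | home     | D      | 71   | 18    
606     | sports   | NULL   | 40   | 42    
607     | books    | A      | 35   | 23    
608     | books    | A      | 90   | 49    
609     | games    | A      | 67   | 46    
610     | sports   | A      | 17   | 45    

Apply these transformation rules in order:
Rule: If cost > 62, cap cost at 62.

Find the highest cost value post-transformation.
62

Step 1: Original maximum cost = 90
Step 2: Apply cap at 62
Step 3: 4 records had cost > 62 and were capped
Step 4: Maximum after transformation = 62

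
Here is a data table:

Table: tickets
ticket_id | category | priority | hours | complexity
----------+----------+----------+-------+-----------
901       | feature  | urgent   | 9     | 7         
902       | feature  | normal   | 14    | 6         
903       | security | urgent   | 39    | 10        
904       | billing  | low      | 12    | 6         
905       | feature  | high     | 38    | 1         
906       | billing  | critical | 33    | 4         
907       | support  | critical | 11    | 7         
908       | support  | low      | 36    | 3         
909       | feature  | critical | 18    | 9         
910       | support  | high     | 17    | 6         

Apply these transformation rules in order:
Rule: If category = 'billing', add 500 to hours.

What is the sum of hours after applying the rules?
1227

Step 1: Count records where category = 'billing': 2
Step 2: Total bonus added: 2 × 500 = 1000
Step 3: Original sum of hours: 227
Step 4: Final sum = 227 + 1000 = 1227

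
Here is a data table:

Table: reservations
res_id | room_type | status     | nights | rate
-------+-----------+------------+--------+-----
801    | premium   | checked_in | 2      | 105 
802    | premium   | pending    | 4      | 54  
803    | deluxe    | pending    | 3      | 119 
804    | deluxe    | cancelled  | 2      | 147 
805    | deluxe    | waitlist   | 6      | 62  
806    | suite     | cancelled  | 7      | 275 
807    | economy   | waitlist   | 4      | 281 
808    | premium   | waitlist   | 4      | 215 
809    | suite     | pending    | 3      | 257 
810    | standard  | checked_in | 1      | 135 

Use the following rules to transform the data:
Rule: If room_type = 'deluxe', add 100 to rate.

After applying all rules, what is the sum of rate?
1950

Step 1: Count records where room_type = 'deluxe': 3
Step 2: Total bonus added: 3 × 100 = 300
Step 3: Original sum of rate: 1650
Step 4: Final sum = 1650 + 300 = 1950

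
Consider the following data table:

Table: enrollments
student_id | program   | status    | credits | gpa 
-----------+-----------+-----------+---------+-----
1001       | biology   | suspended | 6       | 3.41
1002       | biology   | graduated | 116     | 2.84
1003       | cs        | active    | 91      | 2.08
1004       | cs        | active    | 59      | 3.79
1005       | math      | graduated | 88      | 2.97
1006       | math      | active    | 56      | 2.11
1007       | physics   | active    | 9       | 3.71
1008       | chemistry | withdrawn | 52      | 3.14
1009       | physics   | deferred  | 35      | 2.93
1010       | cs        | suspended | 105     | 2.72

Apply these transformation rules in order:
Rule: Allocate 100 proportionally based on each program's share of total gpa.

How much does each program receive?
biology: 21.04, chemistry: 10.57, cs: 28.92, math: 17.1, physics: 22.36

Step 1: Calculate total gpa = 29.7
Step 2: Calculate each program's proportion:
  biology: 6.25/29.7 = 21.04% → 21.04
  chemistry: 3.14/29.7 = 10.57% → 10.57
  cs: 8.59/29.7 = 28.92% → 28.92
  math: 5.08/29.7 = 17.10% → 17.1
  physics: 6.64/29.7 = 22.36% → 22.36
Step 3: Verify: sum of allocations ≈ 100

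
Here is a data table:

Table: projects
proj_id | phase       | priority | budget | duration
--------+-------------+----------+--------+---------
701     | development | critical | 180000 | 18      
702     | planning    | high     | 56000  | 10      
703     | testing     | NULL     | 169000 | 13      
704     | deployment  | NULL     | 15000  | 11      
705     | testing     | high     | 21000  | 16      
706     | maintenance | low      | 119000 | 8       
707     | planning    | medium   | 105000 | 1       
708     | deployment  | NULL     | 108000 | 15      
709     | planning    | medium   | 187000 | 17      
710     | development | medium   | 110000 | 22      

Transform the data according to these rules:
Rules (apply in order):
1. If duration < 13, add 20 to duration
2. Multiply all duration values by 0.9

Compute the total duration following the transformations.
189.9

Step 1: Apply Rule 1 - Add 20 to records with duration < 13
  - 4 records affected: 30 + (4 × 20) = 110
  - Unaffected records: 101
  - Sum after Rule 1: 211
Step 2: Apply Rule 2 - Multiply all by 0.9
  - 211 × 0.9 = 189.9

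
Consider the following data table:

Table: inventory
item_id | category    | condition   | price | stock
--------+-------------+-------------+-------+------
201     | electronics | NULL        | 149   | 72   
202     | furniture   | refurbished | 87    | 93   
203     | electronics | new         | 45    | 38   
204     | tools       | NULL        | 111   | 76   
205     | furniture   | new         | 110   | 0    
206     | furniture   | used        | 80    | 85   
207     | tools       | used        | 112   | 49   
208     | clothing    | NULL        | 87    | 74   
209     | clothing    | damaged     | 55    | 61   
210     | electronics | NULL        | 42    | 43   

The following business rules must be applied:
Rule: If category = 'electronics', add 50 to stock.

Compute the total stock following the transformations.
741

Step 1: Count records where category = 'electronics': 3
Step 2: Total bonus added: 3 × 50 = 150
Step 3: Original sum of stock: 591
Step 4: Final sum = 591 + 150 = 741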